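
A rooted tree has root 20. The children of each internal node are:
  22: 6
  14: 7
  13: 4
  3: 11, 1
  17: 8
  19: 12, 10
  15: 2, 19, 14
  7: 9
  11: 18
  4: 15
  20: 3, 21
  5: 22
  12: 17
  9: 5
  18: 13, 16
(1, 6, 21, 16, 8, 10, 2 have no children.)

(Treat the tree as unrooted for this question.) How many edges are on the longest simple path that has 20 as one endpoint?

12

Distances from 20 peak at 12, attained at 6.
20–3–11–18–13–4–15–14–7–9–5–22–6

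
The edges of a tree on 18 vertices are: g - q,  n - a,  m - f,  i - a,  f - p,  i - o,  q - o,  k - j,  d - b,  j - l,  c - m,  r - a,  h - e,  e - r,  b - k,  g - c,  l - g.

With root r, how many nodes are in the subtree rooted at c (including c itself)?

4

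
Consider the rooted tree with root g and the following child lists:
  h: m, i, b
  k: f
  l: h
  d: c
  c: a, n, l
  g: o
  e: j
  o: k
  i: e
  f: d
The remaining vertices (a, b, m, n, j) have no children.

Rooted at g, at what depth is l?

Path from g to l: g–o–k–f–d–c–l, which has 6 edges.

6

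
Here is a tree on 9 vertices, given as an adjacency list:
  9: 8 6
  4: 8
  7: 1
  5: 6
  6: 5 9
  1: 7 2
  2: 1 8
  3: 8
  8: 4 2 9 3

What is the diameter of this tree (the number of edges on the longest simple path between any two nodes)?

6

BFS from 7 reaches 5 last, at distance 6; BFS from 5 confirms no node is farther.
Path: 7–1–2–8–9–6–5.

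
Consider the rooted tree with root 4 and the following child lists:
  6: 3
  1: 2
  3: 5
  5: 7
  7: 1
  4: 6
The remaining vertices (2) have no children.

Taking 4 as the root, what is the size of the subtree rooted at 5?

The subtree rooted at 5 contains: 5, 7, 1, 2 — 4 nodes.

4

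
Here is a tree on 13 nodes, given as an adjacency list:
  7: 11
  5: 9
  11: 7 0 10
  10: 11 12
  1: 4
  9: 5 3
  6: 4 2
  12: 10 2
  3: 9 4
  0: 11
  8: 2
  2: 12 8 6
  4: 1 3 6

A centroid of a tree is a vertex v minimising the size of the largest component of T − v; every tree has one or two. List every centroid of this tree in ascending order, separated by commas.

Delete 2: the remaining components have sizes 6, 5, 1. Max 6 ≤ 6, so 2 is a centroid.
No neighbour of 2 does as well, so 2 is the unique centroid.

2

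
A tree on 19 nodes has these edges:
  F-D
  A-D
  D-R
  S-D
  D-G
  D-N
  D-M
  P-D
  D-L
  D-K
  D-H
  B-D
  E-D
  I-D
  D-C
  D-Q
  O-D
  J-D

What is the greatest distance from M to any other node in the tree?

2

A farthest node from M is F (J, A, N, I, R, L, B, S, P, O, E, Q, H, C, G, K also at distance 2).
The path M–D–F has 2 edges.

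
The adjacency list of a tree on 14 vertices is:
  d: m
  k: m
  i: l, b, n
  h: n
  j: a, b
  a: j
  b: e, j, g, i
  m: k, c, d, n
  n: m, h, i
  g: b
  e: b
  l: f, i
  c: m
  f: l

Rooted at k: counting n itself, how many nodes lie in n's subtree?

10

Descendants of n (including itself): n, i, h, b, l, j, g, e, f, a. That's 10.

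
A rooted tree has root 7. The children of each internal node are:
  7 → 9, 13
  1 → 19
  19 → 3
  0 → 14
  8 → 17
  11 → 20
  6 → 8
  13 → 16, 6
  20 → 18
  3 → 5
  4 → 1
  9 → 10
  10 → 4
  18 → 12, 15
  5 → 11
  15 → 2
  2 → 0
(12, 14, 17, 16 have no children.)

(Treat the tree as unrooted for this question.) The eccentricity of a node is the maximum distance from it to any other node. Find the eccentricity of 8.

17

The node farthest from 8 is 14, via 8 – 6 – 13 – 7 – 9 – 10 – 4 – 1 – 19 – 3 – 5 – 11 – 20 – 18 – 15 – 2 – 0 – 14 — 17 edges.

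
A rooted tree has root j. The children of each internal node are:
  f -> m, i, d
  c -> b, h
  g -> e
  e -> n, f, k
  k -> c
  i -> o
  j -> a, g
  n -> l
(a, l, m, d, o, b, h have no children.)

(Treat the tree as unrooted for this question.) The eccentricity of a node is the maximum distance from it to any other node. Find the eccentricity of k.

4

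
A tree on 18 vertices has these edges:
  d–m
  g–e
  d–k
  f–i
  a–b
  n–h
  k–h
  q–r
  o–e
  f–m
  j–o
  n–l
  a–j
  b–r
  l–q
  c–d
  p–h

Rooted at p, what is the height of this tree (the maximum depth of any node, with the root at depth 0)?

11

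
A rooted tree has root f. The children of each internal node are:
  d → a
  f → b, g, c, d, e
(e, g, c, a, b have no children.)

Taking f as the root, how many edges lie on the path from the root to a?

2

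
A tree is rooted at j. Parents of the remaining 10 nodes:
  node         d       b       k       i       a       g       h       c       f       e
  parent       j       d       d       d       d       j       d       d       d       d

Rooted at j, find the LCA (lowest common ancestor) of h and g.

h's ancestor chain is h, d, j and g's is g, j; they first meet at j.

j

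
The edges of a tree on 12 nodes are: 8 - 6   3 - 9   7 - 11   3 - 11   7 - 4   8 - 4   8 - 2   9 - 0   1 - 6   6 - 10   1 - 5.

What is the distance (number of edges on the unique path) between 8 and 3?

The path is 8 - 4 - 7 - 11 - 3, which has 4 edges.

4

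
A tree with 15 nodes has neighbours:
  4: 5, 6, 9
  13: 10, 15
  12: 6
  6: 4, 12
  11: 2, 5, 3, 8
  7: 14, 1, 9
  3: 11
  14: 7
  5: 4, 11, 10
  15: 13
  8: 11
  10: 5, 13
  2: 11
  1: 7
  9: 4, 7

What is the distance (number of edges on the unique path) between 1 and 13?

Walking from 1: 1 - 7 - 9 - 4 - 5 - 10 - 13. Length 6.

6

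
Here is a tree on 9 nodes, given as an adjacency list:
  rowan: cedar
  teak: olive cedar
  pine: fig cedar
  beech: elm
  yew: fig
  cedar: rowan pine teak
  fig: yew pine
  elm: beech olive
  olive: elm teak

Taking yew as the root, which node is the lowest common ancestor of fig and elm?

Path fig→root: fig yew; path elm→root: elm olive teak cedar pine fig yew.
First common node: fig.

fig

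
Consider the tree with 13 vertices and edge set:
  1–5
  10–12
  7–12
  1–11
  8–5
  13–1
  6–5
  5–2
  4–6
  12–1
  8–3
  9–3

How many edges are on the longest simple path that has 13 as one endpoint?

5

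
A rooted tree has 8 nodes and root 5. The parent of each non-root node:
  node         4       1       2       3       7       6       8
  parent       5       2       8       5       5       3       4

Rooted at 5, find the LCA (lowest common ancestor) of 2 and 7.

5

2's ancestor chain is 2, 8, 4, 5 and 7's is 7, 5; they first meet at 5.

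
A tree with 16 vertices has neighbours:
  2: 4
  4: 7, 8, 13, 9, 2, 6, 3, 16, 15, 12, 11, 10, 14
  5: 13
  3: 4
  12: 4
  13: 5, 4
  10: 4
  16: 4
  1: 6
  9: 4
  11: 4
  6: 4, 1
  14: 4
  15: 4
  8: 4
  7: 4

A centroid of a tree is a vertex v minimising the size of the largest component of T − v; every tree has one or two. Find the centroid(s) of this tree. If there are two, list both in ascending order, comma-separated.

Removing 4 splits the tree into components of sizes 2, 2, 1, 1, 1, 1, 1, 1, 1, 1, 1, 1, 1; the largest is 2 ≤ ⌊16/2⌋ = 8.
No neighbour of 4 does as well, so 4 is the unique centroid.

4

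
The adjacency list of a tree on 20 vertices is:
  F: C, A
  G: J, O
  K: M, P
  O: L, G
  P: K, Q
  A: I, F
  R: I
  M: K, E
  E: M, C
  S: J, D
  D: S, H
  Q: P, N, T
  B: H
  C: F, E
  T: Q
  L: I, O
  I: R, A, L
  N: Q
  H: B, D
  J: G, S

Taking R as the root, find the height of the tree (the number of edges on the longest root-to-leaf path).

The longest root-to-leaf path is R – I – A – F – C – E – M – K – P – Q – T (10 edges).

10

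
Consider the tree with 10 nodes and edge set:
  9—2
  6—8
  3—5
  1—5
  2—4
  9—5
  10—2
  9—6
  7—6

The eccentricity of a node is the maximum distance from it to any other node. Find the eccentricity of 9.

2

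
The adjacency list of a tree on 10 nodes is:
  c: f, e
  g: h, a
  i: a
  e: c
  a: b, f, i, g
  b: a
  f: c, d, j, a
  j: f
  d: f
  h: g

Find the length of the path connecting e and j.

3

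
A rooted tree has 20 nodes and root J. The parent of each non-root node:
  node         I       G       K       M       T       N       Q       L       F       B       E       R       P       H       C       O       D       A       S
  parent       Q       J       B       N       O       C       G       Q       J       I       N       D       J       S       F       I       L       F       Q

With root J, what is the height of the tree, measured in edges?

The longest root-to-leaf path is J-G-Q-I-O-T (5 edges).

5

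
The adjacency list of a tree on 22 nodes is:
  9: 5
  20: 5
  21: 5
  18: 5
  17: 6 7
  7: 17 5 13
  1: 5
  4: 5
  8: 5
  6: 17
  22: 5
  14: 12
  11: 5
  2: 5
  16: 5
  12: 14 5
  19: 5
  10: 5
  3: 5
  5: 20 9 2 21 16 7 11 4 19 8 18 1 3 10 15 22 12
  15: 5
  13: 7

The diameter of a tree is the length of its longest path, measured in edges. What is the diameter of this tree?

5

BFS from 6 reaches 14 last, at distance 5; BFS from 14 confirms no node is farther.
Path: 6–17–7–5–12–14.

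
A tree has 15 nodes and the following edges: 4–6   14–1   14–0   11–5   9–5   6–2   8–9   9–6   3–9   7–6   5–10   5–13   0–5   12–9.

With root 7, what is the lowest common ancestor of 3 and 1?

3's ancestor chain is 3, 9, 6, 7 and 1's is 1, 14, 0, 5, 9, 6, 7; they first meet at 9.

9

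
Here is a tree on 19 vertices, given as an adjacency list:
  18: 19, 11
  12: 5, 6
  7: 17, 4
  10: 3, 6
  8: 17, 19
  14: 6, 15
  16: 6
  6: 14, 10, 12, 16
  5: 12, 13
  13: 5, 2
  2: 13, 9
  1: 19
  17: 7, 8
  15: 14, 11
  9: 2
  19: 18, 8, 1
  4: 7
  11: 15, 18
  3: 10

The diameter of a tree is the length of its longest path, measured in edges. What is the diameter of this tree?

14

BFS from 4 reaches 9 last, at distance 14; BFS from 9 confirms no node is farther.
Path: 4 - 7 - 17 - 8 - 19 - 18 - 11 - 15 - 14 - 6 - 12 - 5 - 13 - 2 - 9.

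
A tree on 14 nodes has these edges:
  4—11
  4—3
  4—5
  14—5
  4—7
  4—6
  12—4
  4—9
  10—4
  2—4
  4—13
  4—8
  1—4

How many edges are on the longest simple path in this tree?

A longest path is 14 - 5 - 4 - 6, with 3 edges.

3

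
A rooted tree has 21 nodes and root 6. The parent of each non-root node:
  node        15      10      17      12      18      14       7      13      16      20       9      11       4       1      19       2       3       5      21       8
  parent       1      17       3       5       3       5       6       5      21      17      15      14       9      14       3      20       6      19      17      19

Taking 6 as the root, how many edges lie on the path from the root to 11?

5

6–3–19–5–14–11 — 5 edges.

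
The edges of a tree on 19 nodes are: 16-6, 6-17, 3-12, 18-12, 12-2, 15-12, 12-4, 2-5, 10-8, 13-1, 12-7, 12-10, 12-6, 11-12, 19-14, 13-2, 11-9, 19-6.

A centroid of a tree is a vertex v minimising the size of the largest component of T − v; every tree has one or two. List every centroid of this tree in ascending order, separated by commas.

12

Removing 12 splits the tree into components of sizes 5, 4, 2, 2, 1, 1, 1, 1, 1; the largest is 5 ≤ ⌊19/2⌋ = 9.
Every other node leaves some component of size > 9, so the centroid is unique.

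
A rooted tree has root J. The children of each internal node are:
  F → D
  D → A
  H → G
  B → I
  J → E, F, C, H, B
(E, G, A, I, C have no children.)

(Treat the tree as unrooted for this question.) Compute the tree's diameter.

A longest path is G–H–J–F–D–A, with 5 edges.

5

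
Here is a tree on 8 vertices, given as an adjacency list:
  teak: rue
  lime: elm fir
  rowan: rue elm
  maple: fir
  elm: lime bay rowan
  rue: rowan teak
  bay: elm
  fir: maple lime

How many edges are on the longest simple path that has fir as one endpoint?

The node farthest from fir is teak, via fir-lime-elm-rowan-rue-teak — 5 edges.

5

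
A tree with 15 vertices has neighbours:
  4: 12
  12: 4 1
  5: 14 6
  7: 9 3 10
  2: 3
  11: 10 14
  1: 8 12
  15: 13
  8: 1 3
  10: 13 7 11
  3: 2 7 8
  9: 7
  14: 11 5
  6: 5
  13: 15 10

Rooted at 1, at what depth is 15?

6

1 → 8 → 3 → 7 → 10 → 13 → 15 — 6 edges.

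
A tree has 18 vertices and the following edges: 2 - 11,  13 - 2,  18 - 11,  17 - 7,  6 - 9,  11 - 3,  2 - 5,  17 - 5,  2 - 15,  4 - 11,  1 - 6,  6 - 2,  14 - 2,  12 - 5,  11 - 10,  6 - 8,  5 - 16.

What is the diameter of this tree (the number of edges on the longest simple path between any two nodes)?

5

A longest path is 7–17–5–2–6–9, with 5 edges.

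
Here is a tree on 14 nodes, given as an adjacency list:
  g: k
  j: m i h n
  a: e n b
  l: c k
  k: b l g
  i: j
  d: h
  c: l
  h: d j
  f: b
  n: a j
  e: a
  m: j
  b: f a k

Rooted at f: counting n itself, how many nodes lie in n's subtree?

6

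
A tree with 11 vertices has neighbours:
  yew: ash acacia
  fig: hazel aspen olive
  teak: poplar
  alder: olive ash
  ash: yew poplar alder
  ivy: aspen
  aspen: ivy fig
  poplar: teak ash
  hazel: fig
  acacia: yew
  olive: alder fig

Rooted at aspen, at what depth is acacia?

6

Climbing from acacia to the root: acacia → yew → ash → alder → olive → fig → aspen. That's 6 steps.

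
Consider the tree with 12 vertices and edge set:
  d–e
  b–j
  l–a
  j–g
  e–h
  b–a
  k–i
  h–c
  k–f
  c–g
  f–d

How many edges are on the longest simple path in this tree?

A longest path is i – k – f – d – e – h – c – g – j – b – a – l, with 11 edges.

11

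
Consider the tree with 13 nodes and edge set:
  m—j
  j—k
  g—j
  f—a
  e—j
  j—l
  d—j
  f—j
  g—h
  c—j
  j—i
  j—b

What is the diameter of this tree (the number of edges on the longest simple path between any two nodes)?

A longest path is h – g – j – f – a, with 4 edges.

4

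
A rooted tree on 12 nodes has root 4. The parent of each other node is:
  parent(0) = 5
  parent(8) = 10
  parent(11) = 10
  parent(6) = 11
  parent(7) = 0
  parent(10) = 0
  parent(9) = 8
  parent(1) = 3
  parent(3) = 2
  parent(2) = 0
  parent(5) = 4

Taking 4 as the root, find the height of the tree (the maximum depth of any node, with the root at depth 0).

A deepest node is 6, reached by 4-5-0-10-11-6.
That path has 5 edges, so the height is 5.

5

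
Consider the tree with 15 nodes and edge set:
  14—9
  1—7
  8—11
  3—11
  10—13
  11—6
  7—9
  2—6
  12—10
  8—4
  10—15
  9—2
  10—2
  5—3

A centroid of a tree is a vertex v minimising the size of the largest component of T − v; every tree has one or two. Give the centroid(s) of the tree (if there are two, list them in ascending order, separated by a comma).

2

If 2 is removed the pieces have sizes 6, 4, 4, all ≤ ⌊15/2⌋ = 7.
No neighbour of 2 does as well, so 2 is the unique centroid.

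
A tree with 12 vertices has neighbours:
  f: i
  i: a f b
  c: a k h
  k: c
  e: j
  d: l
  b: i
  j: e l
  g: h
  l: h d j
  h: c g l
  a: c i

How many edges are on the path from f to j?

The path is f–i–a–c–h–l–j, which has 6 edges.

6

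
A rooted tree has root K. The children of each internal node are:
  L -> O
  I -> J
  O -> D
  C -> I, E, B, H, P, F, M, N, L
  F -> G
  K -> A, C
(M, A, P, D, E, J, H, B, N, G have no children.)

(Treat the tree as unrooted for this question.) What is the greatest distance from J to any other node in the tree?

5

Distances from J peak at 5, attained at D.
J–I–C–L–O–D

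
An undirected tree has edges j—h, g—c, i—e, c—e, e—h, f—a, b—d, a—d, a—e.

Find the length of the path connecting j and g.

4

Walking from j: j–h–e–c–g. Length 4.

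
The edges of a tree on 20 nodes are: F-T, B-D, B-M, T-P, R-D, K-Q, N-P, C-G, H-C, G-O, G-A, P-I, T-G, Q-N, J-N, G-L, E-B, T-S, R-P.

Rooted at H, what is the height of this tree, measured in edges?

8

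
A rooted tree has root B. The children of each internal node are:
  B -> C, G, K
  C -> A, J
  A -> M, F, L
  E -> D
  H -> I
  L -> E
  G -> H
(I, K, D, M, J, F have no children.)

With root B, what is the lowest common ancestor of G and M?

B

G's ancestor chain is G, B and M's is M, A, C, B; they first meet at B.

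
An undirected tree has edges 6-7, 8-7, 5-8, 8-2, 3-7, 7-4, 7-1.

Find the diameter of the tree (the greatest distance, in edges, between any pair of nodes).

3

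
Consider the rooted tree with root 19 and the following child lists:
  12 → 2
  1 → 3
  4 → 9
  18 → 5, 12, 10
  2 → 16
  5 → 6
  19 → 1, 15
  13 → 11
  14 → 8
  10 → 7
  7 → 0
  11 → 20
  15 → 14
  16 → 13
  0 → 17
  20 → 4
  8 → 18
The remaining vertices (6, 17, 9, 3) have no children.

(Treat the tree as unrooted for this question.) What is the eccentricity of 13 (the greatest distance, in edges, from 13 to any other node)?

10

A farthest node from 13 is 3.
The path 13–16–2–12–18–8–14–15–19–1–3 has 10 edges.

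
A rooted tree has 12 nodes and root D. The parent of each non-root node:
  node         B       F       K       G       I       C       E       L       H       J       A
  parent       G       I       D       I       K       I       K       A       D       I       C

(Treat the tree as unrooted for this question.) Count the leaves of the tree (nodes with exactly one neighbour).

6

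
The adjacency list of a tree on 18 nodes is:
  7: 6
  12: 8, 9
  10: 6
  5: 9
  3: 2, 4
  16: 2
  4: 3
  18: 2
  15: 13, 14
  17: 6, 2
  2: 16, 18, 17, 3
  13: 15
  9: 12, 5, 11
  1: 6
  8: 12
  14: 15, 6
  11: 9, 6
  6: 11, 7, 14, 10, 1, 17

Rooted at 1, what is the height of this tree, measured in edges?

5

The longest root-to-leaf path is 1 → 6 → 17 → 2 → 3 → 4 (5 edges).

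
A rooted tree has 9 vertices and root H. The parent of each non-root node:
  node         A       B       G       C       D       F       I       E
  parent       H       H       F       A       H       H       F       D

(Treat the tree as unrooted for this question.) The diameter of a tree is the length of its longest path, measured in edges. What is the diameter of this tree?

4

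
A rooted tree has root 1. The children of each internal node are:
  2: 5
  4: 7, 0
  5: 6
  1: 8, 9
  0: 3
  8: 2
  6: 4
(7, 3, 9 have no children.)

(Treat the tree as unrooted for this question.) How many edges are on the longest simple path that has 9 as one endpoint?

The node farthest from 9 is 3, via 9-1-8-2-5-6-4-0-3 — 8 edges.

8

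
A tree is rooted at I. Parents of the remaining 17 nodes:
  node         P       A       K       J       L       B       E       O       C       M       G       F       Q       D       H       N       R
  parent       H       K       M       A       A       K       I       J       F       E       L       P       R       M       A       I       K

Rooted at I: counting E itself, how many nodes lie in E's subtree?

The subtree rooted at E contains: E, M, K, D, A, R, B, H, L, J, Q, P, G, O, F, C — 16 nodes.

16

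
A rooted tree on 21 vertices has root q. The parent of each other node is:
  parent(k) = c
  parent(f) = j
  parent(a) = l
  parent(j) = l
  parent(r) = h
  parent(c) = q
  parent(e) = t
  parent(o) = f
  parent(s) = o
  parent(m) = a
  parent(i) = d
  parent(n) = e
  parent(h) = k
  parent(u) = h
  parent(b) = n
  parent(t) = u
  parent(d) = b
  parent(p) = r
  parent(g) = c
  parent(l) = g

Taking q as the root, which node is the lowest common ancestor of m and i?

m's ancestor chain is m, a, l, g, c, q and i's is i, d, b, n, e, t, u, h, k, c, q; they first meet at c.

c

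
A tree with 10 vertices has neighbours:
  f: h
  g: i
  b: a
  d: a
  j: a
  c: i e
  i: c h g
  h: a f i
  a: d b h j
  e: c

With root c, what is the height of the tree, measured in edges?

4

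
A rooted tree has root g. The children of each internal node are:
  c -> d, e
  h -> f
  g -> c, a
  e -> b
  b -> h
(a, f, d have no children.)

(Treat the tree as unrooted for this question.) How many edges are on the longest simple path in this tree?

Starting from f, a farthest node is a at distance 6.
One longest path: f-h-b-e-c-g-a.
So the diameter is 6.

6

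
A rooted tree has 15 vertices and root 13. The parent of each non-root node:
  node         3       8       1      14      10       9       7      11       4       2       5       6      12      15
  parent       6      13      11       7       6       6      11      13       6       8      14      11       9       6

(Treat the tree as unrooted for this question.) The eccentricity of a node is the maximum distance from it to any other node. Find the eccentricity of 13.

The node farthest from 13 is 5 (12 also at distance 4), via 13-11-7-14-5 — 4 edges.

4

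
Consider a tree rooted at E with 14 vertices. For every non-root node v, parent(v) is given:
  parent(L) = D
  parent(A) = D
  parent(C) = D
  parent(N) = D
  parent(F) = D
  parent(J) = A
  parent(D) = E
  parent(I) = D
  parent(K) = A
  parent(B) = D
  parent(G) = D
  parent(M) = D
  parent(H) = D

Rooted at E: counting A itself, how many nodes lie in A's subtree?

The subtree rooted at A contains: A, K, J — 3 nodes.

3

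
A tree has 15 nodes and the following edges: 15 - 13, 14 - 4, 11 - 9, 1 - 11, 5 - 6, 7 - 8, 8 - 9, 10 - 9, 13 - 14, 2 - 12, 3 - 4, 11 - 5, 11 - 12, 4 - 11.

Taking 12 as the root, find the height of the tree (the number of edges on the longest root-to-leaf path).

15 sits deepest: 12–11–4–14–13–15 — 5 edges from the root.

5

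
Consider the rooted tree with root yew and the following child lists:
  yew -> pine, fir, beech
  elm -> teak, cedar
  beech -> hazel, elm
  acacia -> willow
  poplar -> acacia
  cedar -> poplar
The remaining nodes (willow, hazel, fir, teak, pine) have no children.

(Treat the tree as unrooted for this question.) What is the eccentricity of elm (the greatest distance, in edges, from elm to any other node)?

4

Distances from elm peak at 4, attained at willow.
elm-cedar-poplar-acacia-willow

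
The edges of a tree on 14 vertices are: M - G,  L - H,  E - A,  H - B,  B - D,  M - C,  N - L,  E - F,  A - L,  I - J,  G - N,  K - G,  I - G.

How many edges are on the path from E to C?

6

The path is E – A – L – N – G – M – C, which has 6 edges.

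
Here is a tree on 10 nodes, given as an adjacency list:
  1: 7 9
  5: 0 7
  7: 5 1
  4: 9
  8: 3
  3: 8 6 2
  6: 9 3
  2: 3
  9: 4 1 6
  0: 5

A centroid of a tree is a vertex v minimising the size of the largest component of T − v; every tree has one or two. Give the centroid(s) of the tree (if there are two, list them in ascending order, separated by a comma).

Removing 9 splits the tree into components of sizes 4, 4, 1; the largest is 4 ≤ ⌊10/2⌋ = 5.
Every other node leaves some component of size > 5, so the centroid is unique.

9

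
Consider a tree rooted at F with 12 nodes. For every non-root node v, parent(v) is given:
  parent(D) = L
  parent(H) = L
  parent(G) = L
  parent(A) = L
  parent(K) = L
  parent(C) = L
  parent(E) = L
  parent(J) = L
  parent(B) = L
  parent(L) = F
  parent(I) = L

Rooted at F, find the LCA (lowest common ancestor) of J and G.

L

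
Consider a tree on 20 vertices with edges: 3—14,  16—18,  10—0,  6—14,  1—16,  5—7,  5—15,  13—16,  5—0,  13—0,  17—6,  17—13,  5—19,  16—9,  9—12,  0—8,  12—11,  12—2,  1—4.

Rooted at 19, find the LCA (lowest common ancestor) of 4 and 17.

13

4's ancestor chain is 4, 1, 16, 13, 0, 5, 19 and 17's is 17, 13, 0, 5, 19; they first meet at 13.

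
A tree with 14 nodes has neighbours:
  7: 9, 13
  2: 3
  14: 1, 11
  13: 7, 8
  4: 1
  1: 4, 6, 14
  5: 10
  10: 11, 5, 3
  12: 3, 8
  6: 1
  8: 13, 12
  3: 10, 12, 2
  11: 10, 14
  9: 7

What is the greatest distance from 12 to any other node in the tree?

6

The node farthest from 12 is 4 (6 also at distance 6), via 12–3–10–11–14–1–4 — 6 edges.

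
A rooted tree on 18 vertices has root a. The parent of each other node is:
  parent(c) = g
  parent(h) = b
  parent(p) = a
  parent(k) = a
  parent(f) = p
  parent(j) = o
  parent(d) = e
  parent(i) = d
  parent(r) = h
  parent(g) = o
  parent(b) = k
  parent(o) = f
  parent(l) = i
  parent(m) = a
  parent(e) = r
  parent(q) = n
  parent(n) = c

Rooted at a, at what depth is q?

Path from a to q: a → p → f → o → g → c → n → q, which has 7 edges.

7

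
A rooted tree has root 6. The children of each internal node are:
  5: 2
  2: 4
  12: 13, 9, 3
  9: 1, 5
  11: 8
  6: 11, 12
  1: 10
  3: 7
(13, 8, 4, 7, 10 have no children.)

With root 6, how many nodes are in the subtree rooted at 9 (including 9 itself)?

The subtree rooted at 9 contains: 9, 5, 1, 2, 10, 4 — 6 nodes.

6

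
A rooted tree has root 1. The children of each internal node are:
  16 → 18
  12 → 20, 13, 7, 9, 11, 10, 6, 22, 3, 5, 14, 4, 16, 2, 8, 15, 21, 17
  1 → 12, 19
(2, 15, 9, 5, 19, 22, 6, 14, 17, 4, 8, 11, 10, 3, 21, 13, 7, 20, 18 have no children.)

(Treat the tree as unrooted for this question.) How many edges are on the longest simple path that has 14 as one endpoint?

Distances from 14 peak at 3, attained at 18 (19 also at distance 3).
14 – 12 – 16 – 18

3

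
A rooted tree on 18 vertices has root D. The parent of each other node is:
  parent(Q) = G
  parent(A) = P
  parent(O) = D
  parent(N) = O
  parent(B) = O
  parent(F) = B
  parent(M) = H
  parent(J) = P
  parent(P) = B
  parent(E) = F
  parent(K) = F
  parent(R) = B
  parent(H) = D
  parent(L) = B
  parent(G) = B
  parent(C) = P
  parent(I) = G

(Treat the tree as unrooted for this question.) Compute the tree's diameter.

6

BFS from M reaches Q last, at distance 6; BFS from Q confirms no node is farther.
Path: M - H - D - O - B - G - Q.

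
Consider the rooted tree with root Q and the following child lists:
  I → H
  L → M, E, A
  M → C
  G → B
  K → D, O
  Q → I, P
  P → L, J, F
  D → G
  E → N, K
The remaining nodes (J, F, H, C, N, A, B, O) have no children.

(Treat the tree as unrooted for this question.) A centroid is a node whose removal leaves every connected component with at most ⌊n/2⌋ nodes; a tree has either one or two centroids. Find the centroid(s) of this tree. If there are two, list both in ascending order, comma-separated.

L

If L is removed the pieces have sizes 7, 6, 2, 1, all ≤ ⌊17/2⌋ = 8.
Every other node leaves some component of size > 8, so the centroid is unique.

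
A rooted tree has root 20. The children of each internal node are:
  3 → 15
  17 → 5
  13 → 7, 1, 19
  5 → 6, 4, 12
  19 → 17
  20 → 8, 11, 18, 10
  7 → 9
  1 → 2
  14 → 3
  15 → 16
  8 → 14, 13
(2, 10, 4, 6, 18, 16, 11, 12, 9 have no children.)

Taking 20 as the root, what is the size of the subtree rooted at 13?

11

13's subtree: {13, 19, 7, 1, 17, 9, 2, 5, 4, 6, 12}, size 11.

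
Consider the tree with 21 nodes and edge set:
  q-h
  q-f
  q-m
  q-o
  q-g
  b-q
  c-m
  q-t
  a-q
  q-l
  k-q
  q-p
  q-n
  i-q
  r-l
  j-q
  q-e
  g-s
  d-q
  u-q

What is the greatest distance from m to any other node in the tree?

3

A farthest node from m is s (r also at distance 3).
The path m-q-g-s has 3 edges.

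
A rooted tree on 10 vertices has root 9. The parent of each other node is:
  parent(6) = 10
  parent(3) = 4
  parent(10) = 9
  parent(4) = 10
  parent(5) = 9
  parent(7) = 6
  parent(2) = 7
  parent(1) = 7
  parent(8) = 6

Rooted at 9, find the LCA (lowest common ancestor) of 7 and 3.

Ancestors of 7 (toward the root): 7, 6, 10, 9.
Ancestors of 3: 3, 4, 10, 9.
The deepest node appearing in both lists is 10.

10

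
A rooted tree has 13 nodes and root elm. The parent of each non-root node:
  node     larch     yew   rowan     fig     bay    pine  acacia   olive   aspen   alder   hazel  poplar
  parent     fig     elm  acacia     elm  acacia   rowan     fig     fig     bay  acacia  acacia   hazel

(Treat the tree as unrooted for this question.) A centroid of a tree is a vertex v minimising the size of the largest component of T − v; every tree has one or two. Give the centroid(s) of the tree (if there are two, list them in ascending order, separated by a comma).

Removing acacia splits the tree into components of sizes 5, 2, 2, 2, 1; the largest is 5 ≤ ⌊13/2⌋ = 6.
Every other node leaves some component of size > 6, so the centroid is unique.

acacia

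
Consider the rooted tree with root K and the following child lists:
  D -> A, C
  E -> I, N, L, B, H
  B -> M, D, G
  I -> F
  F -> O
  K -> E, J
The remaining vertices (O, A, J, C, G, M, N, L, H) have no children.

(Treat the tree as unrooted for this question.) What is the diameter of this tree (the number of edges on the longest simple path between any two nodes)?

A longest path is C-D-B-E-I-F-O, with 6 edges.

6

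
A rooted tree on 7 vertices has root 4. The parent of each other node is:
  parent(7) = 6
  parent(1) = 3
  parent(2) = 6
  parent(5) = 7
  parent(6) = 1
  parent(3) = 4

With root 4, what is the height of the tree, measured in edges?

5

5 sits deepest: 4-3-1-6-7-5 — 5 edges from the root.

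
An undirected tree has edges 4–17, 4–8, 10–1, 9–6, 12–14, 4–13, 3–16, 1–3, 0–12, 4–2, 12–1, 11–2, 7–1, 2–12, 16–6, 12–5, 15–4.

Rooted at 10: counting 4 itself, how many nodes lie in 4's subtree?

5

4's subtree: {4, 8, 15, 17, 13}, size 5.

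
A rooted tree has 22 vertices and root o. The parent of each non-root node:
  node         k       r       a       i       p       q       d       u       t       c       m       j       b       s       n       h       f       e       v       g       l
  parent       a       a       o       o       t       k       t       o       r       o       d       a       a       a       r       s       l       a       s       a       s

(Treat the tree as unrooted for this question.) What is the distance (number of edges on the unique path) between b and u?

3

Walking from b: b - a - o - u. Length 3.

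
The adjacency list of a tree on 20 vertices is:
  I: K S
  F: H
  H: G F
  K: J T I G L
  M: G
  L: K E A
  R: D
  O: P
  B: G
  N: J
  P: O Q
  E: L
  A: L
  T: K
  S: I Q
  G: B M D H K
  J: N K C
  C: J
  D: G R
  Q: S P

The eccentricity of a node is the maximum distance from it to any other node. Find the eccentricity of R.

8

The node farthest from R is O, via R – D – G – K – I – S – Q – P – O — 8 edges.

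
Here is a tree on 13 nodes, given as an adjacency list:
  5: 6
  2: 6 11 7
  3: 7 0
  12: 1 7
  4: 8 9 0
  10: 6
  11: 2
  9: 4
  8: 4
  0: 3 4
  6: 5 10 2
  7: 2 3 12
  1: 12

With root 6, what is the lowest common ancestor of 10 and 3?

6

Path 10→root: 10 6; path 3→root: 3 7 2 6.
First common node: 6.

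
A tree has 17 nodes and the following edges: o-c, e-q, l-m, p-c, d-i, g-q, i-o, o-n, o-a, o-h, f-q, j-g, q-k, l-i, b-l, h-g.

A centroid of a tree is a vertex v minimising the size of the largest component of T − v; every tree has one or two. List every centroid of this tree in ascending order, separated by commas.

o

If o is removed the pieces have sizes 7, 5, 2, 1, 1, all ≤ ⌊17/2⌋ = 8.
No neighbour of o does as well, so o is the unique centroid.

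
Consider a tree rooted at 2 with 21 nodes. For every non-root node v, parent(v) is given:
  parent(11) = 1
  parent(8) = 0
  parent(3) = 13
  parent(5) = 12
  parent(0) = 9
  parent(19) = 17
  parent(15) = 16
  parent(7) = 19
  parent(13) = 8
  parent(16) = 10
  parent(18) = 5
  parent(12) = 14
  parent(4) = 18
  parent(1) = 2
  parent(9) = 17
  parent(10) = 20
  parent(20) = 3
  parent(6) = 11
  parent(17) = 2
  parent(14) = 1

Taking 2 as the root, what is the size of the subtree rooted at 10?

3

The subtree rooted at 10 contains: 10, 16, 15 — 3 nodes.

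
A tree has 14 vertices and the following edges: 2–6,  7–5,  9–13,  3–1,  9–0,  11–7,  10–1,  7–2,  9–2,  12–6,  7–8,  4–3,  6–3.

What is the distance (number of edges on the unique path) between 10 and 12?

4

10 - 1 - 3 - 6 - 12: 4 edges.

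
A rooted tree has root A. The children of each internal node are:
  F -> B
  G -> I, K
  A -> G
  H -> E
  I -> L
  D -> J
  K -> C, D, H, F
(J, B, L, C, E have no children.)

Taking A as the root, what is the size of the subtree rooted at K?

8

K's subtree: {K, H, C, D, F, E, J, B}, size 8.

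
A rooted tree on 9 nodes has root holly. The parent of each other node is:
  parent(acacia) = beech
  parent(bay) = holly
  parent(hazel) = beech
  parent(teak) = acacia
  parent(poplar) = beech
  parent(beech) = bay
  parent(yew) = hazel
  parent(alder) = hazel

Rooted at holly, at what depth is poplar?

Path from holly to poplar: holly → bay → beech → poplar, which has 3 edges.

3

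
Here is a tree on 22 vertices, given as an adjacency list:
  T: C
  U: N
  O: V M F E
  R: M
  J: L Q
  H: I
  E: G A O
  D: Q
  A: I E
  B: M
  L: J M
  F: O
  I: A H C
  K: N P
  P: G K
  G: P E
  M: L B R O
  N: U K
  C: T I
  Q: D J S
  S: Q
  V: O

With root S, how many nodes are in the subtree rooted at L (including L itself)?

18

Descendants of L (including itself): L, M, O, R, B, V, E, F, G, A, P, I, K, H, C, N, T, U. That's 18.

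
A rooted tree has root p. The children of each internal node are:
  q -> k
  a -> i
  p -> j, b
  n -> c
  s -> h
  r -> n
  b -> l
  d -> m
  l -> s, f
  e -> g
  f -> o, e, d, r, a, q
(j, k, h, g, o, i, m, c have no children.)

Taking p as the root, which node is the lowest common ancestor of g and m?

Path g→root: g e f l b p; path m→root: m d f l b p.
First common node: f.

f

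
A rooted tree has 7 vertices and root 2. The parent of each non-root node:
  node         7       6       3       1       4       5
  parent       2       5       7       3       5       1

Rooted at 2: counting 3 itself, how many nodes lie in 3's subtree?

5

Descendants of 3 (including itself): 3, 1, 5, 4, 6. That's 5.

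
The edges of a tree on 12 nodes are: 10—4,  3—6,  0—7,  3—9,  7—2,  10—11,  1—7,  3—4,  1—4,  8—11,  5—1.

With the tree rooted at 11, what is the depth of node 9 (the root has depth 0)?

Climbing from 9 to the root: 9 → 3 → 4 → 10 → 11. That's 4 steps.

4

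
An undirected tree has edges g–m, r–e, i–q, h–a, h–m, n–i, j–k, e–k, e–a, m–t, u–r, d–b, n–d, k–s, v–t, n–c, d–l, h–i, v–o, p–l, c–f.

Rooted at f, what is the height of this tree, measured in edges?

8

j sits deepest: f – c – n – i – h – a – e – k – j — 8 edges from the root.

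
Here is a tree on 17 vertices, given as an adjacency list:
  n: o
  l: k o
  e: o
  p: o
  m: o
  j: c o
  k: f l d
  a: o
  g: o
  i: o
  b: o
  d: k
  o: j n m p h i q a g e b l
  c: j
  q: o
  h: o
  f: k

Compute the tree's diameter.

BFS from d reaches c last, at distance 5; BFS from c confirms no node is farther.
Path: d–k–l–o–j–c.

5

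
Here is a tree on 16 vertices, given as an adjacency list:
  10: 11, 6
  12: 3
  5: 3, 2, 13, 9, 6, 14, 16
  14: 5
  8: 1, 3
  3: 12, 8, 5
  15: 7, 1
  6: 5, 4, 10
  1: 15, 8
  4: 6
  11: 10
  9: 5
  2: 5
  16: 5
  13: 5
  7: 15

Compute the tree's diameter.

BFS from 7 reaches 11 last, at distance 8; BFS from 11 confirms no node is farther.
Path: 7 – 15 – 1 – 8 – 3 – 5 – 6 – 10 – 11.

8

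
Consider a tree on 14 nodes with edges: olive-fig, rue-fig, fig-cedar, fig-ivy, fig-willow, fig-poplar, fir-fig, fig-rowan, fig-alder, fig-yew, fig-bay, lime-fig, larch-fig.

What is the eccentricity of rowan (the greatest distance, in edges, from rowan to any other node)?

2

Distances from rowan peak at 2, attained at olive (larch, cedar, yew, fir, poplar, ivy, bay, willow, alder, rue, lime also at distance 2).
rowan–fig–olive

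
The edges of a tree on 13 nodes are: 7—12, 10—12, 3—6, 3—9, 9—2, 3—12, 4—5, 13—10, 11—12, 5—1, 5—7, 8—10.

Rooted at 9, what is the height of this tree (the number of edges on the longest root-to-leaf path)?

A deepest node is 4, reached by 9-3-12-7-5-4.
That path has 5 edges, so the height is 5.

5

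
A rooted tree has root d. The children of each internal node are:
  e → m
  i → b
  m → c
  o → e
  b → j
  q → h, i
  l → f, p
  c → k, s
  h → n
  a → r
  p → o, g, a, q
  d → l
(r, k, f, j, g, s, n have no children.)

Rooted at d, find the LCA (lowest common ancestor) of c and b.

Ancestors of c (toward the root): c, m, e, o, p, l, d.
Ancestors of b: b, i, q, p, l, d.
The deepest node appearing in both lists is p.

p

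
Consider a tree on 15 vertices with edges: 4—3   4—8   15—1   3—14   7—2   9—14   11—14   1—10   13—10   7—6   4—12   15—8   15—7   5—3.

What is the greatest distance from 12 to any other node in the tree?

A farthest node from 12 is 13.
The path 12 – 4 – 8 – 15 – 1 – 10 – 13 has 6 edges.

6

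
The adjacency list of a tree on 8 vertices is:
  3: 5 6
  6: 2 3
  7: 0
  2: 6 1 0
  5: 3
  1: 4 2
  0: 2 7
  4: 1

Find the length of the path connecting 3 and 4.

4

Walking from 3: 3 - 6 - 2 - 1 - 4. Length 4.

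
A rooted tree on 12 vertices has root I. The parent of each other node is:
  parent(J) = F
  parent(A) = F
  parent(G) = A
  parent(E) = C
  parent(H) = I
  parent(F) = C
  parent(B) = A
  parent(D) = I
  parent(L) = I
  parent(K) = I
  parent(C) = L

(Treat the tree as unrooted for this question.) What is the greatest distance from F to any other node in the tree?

4

A farthest node from F is K (D, H also at distance 4).
The path F – C – L – I – K has 4 edges.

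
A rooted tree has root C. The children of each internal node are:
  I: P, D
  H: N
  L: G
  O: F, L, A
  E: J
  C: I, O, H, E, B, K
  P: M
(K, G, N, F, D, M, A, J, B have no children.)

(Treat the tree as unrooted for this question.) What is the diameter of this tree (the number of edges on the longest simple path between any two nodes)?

Starting from G, a farthest node is M at distance 6.
One longest path: G - L - O - C - I - P - M.
So the diameter is 6.

6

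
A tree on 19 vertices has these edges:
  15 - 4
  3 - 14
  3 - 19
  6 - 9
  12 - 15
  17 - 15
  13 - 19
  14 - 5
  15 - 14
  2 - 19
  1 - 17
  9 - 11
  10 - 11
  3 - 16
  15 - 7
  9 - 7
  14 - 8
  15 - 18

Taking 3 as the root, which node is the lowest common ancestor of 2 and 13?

19

Path 2→root: 2 19 3; path 13→root: 13 19 3.
First common node: 19.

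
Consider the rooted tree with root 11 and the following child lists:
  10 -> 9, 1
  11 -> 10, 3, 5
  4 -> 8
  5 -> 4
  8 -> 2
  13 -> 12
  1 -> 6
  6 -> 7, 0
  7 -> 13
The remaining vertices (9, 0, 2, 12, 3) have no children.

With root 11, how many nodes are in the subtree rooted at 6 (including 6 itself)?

Descendants of 6 (including itself): 6, 0, 7, 13, 12. That's 5.

5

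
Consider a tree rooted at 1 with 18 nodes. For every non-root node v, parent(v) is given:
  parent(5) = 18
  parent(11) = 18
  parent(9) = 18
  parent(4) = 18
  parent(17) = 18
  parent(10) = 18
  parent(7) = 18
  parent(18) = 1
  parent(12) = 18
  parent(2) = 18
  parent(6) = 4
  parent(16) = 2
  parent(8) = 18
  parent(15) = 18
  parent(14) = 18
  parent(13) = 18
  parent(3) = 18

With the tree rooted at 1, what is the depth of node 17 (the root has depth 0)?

2

1 → 18 → 17 — 2 edges.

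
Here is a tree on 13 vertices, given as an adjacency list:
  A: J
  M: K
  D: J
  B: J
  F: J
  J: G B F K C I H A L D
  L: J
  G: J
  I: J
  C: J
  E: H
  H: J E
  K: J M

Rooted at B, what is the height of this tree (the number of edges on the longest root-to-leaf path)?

The longest root-to-leaf path is B-J-K-M (3 edges).

3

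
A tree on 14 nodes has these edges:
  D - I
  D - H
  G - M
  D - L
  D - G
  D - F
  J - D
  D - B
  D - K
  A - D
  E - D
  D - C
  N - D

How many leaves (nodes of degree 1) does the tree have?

The leaves are A, B, C, E, F, H, I, J, K, L, M, N.
That is 12 leaves.

12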